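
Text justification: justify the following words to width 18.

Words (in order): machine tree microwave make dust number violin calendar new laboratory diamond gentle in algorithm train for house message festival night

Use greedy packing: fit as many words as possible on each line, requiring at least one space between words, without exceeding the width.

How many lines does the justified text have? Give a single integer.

Answer: 9

Derivation:
Line 1: ['machine', 'tree'] (min_width=12, slack=6)
Line 2: ['microwave', 'make'] (min_width=14, slack=4)
Line 3: ['dust', 'number', 'violin'] (min_width=18, slack=0)
Line 4: ['calendar', 'new'] (min_width=12, slack=6)
Line 5: ['laboratory', 'diamond'] (min_width=18, slack=0)
Line 6: ['gentle', 'in'] (min_width=9, slack=9)
Line 7: ['algorithm', 'train'] (min_width=15, slack=3)
Line 8: ['for', 'house', 'message'] (min_width=17, slack=1)
Line 9: ['festival', 'night'] (min_width=14, slack=4)
Total lines: 9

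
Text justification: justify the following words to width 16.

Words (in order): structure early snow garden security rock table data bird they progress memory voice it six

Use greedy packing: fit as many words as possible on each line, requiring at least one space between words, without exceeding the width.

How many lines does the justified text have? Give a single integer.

Line 1: ['structure', 'early'] (min_width=15, slack=1)
Line 2: ['snow', 'garden'] (min_width=11, slack=5)
Line 3: ['security', 'rock'] (min_width=13, slack=3)
Line 4: ['table', 'data', 'bird'] (min_width=15, slack=1)
Line 5: ['they', 'progress'] (min_width=13, slack=3)
Line 6: ['memory', 'voice', 'it'] (min_width=15, slack=1)
Line 7: ['six'] (min_width=3, slack=13)
Total lines: 7

Answer: 7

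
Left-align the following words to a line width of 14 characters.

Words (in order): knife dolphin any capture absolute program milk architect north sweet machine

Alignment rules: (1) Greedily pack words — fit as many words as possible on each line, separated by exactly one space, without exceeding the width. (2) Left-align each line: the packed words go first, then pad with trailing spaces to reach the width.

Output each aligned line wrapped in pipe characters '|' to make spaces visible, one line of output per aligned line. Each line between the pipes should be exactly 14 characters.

Line 1: ['knife', 'dolphin'] (min_width=13, slack=1)
Line 2: ['any', 'capture'] (min_width=11, slack=3)
Line 3: ['absolute'] (min_width=8, slack=6)
Line 4: ['program', 'milk'] (min_width=12, slack=2)
Line 5: ['architect'] (min_width=9, slack=5)
Line 6: ['north', 'sweet'] (min_width=11, slack=3)
Line 7: ['machine'] (min_width=7, slack=7)

Answer: |knife dolphin |
|any capture   |
|absolute      |
|program milk  |
|architect     |
|north sweet   |
|machine       |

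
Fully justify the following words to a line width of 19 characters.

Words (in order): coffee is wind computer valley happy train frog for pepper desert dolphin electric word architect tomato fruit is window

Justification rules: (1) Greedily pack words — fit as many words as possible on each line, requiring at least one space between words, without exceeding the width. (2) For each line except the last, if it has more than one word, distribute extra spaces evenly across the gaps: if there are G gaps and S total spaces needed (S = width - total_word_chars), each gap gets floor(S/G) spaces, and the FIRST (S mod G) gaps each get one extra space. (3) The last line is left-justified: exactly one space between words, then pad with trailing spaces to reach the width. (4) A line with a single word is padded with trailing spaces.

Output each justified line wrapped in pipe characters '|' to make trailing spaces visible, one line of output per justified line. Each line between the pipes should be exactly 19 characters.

Line 1: ['coffee', 'is', 'wind'] (min_width=14, slack=5)
Line 2: ['computer', 'valley'] (min_width=15, slack=4)
Line 3: ['happy', 'train', 'frog'] (min_width=16, slack=3)
Line 4: ['for', 'pepper', 'desert'] (min_width=17, slack=2)
Line 5: ['dolphin', 'electric'] (min_width=16, slack=3)
Line 6: ['word', 'architect'] (min_width=14, slack=5)
Line 7: ['tomato', 'fruit', 'is'] (min_width=15, slack=4)
Line 8: ['window'] (min_width=6, slack=13)

Answer: |coffee    is   wind|
|computer     valley|
|happy   train  frog|
|for  pepper  desert|
|dolphin    electric|
|word      architect|
|tomato   fruit   is|
|window             |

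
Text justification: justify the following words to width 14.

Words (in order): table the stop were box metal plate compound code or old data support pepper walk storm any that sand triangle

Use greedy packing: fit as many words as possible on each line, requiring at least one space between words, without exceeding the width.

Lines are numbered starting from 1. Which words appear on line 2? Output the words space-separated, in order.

Answer: were box metal

Derivation:
Line 1: ['table', 'the', 'stop'] (min_width=14, slack=0)
Line 2: ['were', 'box', 'metal'] (min_width=14, slack=0)
Line 3: ['plate', 'compound'] (min_width=14, slack=0)
Line 4: ['code', 'or', 'old'] (min_width=11, slack=3)
Line 5: ['data', 'support'] (min_width=12, slack=2)
Line 6: ['pepper', 'walk'] (min_width=11, slack=3)
Line 7: ['storm', 'any', 'that'] (min_width=14, slack=0)
Line 8: ['sand', 'triangle'] (min_width=13, slack=1)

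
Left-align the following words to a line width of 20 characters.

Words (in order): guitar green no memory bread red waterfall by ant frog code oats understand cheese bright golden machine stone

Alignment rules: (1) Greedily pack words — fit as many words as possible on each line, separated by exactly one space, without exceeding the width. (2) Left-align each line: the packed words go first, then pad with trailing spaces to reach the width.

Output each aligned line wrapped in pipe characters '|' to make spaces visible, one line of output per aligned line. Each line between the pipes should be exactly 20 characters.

Answer: |guitar green no     |
|memory bread red    |
|waterfall by ant    |
|frog code oats      |
|understand cheese   |
|bright golden       |
|machine stone       |

Derivation:
Line 1: ['guitar', 'green', 'no'] (min_width=15, slack=5)
Line 2: ['memory', 'bread', 'red'] (min_width=16, slack=4)
Line 3: ['waterfall', 'by', 'ant'] (min_width=16, slack=4)
Line 4: ['frog', 'code', 'oats'] (min_width=14, slack=6)
Line 5: ['understand', 'cheese'] (min_width=17, slack=3)
Line 6: ['bright', 'golden'] (min_width=13, slack=7)
Line 7: ['machine', 'stone'] (min_width=13, slack=7)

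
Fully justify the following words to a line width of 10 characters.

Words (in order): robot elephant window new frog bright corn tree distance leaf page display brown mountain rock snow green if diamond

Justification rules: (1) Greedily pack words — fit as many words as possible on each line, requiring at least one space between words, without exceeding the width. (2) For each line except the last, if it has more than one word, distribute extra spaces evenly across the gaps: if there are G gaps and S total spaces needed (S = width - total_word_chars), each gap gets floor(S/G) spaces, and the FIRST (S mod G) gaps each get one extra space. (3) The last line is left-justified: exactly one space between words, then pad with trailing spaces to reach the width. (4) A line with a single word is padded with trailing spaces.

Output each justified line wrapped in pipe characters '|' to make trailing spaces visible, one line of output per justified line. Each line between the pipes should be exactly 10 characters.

Answer: |robot     |
|elephant  |
|window new|
|frog      |
|bright    |
|corn  tree|
|distance  |
|leaf  page|
|display   |
|brown     |
|mountain  |
|rock  snow|
|green   if|
|diamond   |

Derivation:
Line 1: ['robot'] (min_width=5, slack=5)
Line 2: ['elephant'] (min_width=8, slack=2)
Line 3: ['window', 'new'] (min_width=10, slack=0)
Line 4: ['frog'] (min_width=4, slack=6)
Line 5: ['bright'] (min_width=6, slack=4)
Line 6: ['corn', 'tree'] (min_width=9, slack=1)
Line 7: ['distance'] (min_width=8, slack=2)
Line 8: ['leaf', 'page'] (min_width=9, slack=1)
Line 9: ['display'] (min_width=7, slack=3)
Line 10: ['brown'] (min_width=5, slack=5)
Line 11: ['mountain'] (min_width=8, slack=2)
Line 12: ['rock', 'snow'] (min_width=9, slack=1)
Line 13: ['green', 'if'] (min_width=8, slack=2)
Line 14: ['diamond'] (min_width=7, slack=3)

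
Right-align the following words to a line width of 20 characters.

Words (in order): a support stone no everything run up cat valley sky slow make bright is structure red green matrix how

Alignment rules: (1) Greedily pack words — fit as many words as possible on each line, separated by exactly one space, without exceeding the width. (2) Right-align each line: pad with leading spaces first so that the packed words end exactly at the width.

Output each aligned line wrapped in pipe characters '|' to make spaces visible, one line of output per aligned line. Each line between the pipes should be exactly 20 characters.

Answer: |  a support stone no|
|   everything run up|
| cat valley sky slow|
|      make bright is|
| structure red green|
|          matrix how|

Derivation:
Line 1: ['a', 'support', 'stone', 'no'] (min_width=18, slack=2)
Line 2: ['everything', 'run', 'up'] (min_width=17, slack=3)
Line 3: ['cat', 'valley', 'sky', 'slow'] (min_width=19, slack=1)
Line 4: ['make', 'bright', 'is'] (min_width=14, slack=6)
Line 5: ['structure', 'red', 'green'] (min_width=19, slack=1)
Line 6: ['matrix', 'how'] (min_width=10, slack=10)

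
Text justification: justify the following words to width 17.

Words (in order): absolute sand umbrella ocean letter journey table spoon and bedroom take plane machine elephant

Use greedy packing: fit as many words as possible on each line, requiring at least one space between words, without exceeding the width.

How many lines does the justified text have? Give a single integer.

Answer: 7

Derivation:
Line 1: ['absolute', 'sand'] (min_width=13, slack=4)
Line 2: ['umbrella', 'ocean'] (min_width=14, slack=3)
Line 3: ['letter', 'journey'] (min_width=14, slack=3)
Line 4: ['table', 'spoon', 'and'] (min_width=15, slack=2)
Line 5: ['bedroom', 'take'] (min_width=12, slack=5)
Line 6: ['plane', 'machine'] (min_width=13, slack=4)
Line 7: ['elephant'] (min_width=8, slack=9)
Total lines: 7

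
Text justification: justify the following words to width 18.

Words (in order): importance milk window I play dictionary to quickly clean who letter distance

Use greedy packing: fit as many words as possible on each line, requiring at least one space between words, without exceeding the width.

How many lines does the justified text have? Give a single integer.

Line 1: ['importance', 'milk'] (min_width=15, slack=3)
Line 2: ['window', 'I', 'play'] (min_width=13, slack=5)
Line 3: ['dictionary', 'to'] (min_width=13, slack=5)
Line 4: ['quickly', 'clean', 'who'] (min_width=17, slack=1)
Line 5: ['letter', 'distance'] (min_width=15, slack=3)
Total lines: 5

Answer: 5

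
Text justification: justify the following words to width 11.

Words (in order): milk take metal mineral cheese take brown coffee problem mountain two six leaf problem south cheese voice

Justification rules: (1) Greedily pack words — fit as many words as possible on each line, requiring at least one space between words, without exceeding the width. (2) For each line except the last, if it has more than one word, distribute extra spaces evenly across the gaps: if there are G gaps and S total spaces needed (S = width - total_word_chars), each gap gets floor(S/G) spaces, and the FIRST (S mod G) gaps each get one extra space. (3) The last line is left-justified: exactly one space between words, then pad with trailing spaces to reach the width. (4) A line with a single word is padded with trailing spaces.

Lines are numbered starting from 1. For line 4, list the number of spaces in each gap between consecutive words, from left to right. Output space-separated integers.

Line 1: ['milk', 'take'] (min_width=9, slack=2)
Line 2: ['metal'] (min_width=5, slack=6)
Line 3: ['mineral'] (min_width=7, slack=4)
Line 4: ['cheese', 'take'] (min_width=11, slack=0)
Line 5: ['brown'] (min_width=5, slack=6)
Line 6: ['coffee'] (min_width=6, slack=5)
Line 7: ['problem'] (min_width=7, slack=4)
Line 8: ['mountain'] (min_width=8, slack=3)
Line 9: ['two', 'six'] (min_width=7, slack=4)
Line 10: ['leaf'] (min_width=4, slack=7)
Line 11: ['problem'] (min_width=7, slack=4)
Line 12: ['south'] (min_width=5, slack=6)
Line 13: ['cheese'] (min_width=6, slack=5)
Line 14: ['voice'] (min_width=5, slack=6)

Answer: 1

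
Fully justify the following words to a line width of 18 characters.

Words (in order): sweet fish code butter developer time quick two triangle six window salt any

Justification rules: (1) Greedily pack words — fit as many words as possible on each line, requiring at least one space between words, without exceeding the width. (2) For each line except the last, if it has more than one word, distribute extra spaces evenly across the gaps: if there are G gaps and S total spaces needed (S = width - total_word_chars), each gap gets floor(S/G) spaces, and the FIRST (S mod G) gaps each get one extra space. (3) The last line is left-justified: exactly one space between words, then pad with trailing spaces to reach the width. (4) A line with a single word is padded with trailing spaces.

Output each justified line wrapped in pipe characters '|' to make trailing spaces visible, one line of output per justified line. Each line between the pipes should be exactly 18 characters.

Line 1: ['sweet', 'fish', 'code'] (min_width=15, slack=3)
Line 2: ['butter', 'developer'] (min_width=16, slack=2)
Line 3: ['time', 'quick', 'two'] (min_width=14, slack=4)
Line 4: ['triangle', 'six'] (min_width=12, slack=6)
Line 5: ['window', 'salt', 'any'] (min_width=15, slack=3)

Answer: |sweet   fish  code|
|butter   developer|
|time   quick   two|
|triangle       six|
|window salt any   |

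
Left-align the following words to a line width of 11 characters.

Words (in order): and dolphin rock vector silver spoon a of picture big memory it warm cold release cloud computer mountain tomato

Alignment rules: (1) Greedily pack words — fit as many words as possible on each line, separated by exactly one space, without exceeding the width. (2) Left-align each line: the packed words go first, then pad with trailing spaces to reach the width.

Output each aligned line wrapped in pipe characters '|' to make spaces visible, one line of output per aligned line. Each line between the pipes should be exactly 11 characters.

Answer: |and dolphin|
|rock vector|
|silver     |
|spoon a of |
|picture big|
|memory it  |
|warm cold  |
|release    |
|cloud      |
|computer   |
|mountain   |
|tomato     |

Derivation:
Line 1: ['and', 'dolphin'] (min_width=11, slack=0)
Line 2: ['rock', 'vector'] (min_width=11, slack=0)
Line 3: ['silver'] (min_width=6, slack=5)
Line 4: ['spoon', 'a', 'of'] (min_width=10, slack=1)
Line 5: ['picture', 'big'] (min_width=11, slack=0)
Line 6: ['memory', 'it'] (min_width=9, slack=2)
Line 7: ['warm', 'cold'] (min_width=9, slack=2)
Line 8: ['release'] (min_width=7, slack=4)
Line 9: ['cloud'] (min_width=5, slack=6)
Line 10: ['computer'] (min_width=8, slack=3)
Line 11: ['mountain'] (min_width=8, slack=3)
Line 12: ['tomato'] (min_width=6, slack=5)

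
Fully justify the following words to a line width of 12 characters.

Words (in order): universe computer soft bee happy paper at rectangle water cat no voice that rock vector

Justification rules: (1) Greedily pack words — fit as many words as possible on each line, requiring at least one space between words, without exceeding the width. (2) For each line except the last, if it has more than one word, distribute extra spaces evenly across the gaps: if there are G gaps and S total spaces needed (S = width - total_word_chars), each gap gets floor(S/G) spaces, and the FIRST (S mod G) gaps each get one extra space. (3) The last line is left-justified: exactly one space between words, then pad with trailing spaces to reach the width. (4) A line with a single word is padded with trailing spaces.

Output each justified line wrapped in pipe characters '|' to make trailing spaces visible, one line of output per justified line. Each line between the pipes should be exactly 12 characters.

Answer: |universe    |
|computer    |
|soft     bee|
|happy  paper|
|at rectangle|
|water cat no|
|voice   that|
|rock vector |

Derivation:
Line 1: ['universe'] (min_width=8, slack=4)
Line 2: ['computer'] (min_width=8, slack=4)
Line 3: ['soft', 'bee'] (min_width=8, slack=4)
Line 4: ['happy', 'paper'] (min_width=11, slack=1)
Line 5: ['at', 'rectangle'] (min_width=12, slack=0)
Line 6: ['water', 'cat', 'no'] (min_width=12, slack=0)
Line 7: ['voice', 'that'] (min_width=10, slack=2)
Line 8: ['rock', 'vector'] (min_width=11, slack=1)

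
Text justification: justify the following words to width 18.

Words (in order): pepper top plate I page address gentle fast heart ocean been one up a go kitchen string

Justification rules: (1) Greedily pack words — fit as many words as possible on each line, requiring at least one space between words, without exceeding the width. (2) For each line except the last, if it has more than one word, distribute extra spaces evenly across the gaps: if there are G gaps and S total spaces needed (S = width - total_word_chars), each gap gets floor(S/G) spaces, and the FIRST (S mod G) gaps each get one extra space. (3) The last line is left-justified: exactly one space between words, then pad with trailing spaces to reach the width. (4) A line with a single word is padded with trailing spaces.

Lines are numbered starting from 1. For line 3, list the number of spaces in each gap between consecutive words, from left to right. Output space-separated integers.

Line 1: ['pepper', 'top', 'plate', 'I'] (min_width=18, slack=0)
Line 2: ['page', 'address'] (min_width=12, slack=6)
Line 3: ['gentle', 'fast', 'heart'] (min_width=17, slack=1)
Line 4: ['ocean', 'been', 'one', 'up'] (min_width=17, slack=1)
Line 5: ['a', 'go', 'kitchen'] (min_width=12, slack=6)
Line 6: ['string'] (min_width=6, slack=12)

Answer: 2 1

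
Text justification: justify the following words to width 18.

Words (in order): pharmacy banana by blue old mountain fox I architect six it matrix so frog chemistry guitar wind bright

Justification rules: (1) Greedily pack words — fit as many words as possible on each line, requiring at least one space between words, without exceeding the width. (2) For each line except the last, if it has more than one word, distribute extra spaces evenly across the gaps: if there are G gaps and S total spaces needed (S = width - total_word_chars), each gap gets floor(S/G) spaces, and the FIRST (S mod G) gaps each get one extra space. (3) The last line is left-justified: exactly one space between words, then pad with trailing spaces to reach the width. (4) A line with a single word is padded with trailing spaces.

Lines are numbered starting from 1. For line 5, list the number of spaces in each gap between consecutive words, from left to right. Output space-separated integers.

Line 1: ['pharmacy', 'banana', 'by'] (min_width=18, slack=0)
Line 2: ['blue', 'old', 'mountain'] (min_width=17, slack=1)
Line 3: ['fox', 'I', 'architect'] (min_width=15, slack=3)
Line 4: ['six', 'it', 'matrix', 'so'] (min_width=16, slack=2)
Line 5: ['frog', 'chemistry'] (min_width=14, slack=4)
Line 6: ['guitar', 'wind', 'bright'] (min_width=18, slack=0)

Answer: 5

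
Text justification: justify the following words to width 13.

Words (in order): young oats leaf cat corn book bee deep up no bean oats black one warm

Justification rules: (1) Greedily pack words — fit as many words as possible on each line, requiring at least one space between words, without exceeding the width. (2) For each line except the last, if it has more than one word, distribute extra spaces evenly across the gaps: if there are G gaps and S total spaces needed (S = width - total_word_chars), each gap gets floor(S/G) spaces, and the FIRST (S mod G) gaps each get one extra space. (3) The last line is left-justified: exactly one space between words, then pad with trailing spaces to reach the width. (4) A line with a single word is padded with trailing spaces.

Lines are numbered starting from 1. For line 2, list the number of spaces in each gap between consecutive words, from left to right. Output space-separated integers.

Answer: 1 1

Derivation:
Line 1: ['young', 'oats'] (min_width=10, slack=3)
Line 2: ['leaf', 'cat', 'corn'] (min_width=13, slack=0)
Line 3: ['book', 'bee', 'deep'] (min_width=13, slack=0)
Line 4: ['up', 'no', 'bean'] (min_width=10, slack=3)
Line 5: ['oats', 'black'] (min_width=10, slack=3)
Line 6: ['one', 'warm'] (min_width=8, slack=5)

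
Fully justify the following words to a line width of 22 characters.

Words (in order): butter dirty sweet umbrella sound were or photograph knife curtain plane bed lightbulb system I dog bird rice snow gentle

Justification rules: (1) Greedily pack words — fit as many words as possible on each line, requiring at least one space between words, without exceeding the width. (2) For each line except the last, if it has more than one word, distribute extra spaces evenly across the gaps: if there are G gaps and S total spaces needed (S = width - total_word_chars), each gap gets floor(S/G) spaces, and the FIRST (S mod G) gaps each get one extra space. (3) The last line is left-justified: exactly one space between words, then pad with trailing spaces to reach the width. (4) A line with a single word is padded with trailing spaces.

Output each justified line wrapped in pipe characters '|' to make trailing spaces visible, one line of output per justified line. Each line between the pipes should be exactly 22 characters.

Answer: |butter   dirty   sweet|
|umbrella sound were or|
|photograph       knife|
|curtain    plane   bed|
|lightbulb system I dog|
|bird rice snow gentle |

Derivation:
Line 1: ['butter', 'dirty', 'sweet'] (min_width=18, slack=4)
Line 2: ['umbrella', 'sound', 'were', 'or'] (min_width=22, slack=0)
Line 3: ['photograph', 'knife'] (min_width=16, slack=6)
Line 4: ['curtain', 'plane', 'bed'] (min_width=17, slack=5)
Line 5: ['lightbulb', 'system', 'I', 'dog'] (min_width=22, slack=0)
Line 6: ['bird', 'rice', 'snow', 'gentle'] (min_width=21, slack=1)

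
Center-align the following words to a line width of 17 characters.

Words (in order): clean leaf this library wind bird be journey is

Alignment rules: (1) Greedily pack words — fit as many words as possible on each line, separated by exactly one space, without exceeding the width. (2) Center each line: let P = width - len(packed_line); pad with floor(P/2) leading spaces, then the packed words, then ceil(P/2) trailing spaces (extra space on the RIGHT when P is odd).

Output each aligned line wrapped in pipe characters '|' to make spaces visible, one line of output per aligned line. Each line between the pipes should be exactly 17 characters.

Answer: | clean leaf this |
|library wind bird|
|  be journey is  |

Derivation:
Line 1: ['clean', 'leaf', 'this'] (min_width=15, slack=2)
Line 2: ['library', 'wind', 'bird'] (min_width=17, slack=0)
Line 3: ['be', 'journey', 'is'] (min_width=13, slack=4)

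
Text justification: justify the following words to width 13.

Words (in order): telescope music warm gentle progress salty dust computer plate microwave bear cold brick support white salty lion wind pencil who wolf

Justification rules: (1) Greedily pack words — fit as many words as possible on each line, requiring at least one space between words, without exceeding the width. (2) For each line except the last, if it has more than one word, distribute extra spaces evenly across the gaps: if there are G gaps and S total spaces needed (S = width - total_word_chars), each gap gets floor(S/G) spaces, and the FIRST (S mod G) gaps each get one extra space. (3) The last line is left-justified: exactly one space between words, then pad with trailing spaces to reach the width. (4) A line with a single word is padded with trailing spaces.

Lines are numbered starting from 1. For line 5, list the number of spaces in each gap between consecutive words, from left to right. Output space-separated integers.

Answer: 4

Derivation:
Line 1: ['telescope'] (min_width=9, slack=4)
Line 2: ['music', 'warm'] (min_width=10, slack=3)
Line 3: ['gentle'] (min_width=6, slack=7)
Line 4: ['progress'] (min_width=8, slack=5)
Line 5: ['salty', 'dust'] (min_width=10, slack=3)
Line 6: ['computer'] (min_width=8, slack=5)
Line 7: ['plate'] (min_width=5, slack=8)
Line 8: ['microwave'] (min_width=9, slack=4)
Line 9: ['bear', 'cold'] (min_width=9, slack=4)
Line 10: ['brick', 'support'] (min_width=13, slack=0)
Line 11: ['white', 'salty'] (min_width=11, slack=2)
Line 12: ['lion', 'wind'] (min_width=9, slack=4)
Line 13: ['pencil', 'who'] (min_width=10, slack=3)
Line 14: ['wolf'] (min_width=4, slack=9)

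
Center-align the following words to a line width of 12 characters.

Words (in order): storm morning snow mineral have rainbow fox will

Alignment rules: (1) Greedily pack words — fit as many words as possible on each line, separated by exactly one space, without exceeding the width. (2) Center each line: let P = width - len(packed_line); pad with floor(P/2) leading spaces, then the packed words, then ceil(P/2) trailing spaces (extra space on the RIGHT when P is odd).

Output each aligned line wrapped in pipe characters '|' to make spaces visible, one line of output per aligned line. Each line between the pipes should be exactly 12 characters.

Answer: |   storm    |
|morning snow|
|mineral have|
|rainbow fox |
|    will    |

Derivation:
Line 1: ['storm'] (min_width=5, slack=7)
Line 2: ['morning', 'snow'] (min_width=12, slack=0)
Line 3: ['mineral', 'have'] (min_width=12, slack=0)
Line 4: ['rainbow', 'fox'] (min_width=11, slack=1)
Line 5: ['will'] (min_width=4, slack=8)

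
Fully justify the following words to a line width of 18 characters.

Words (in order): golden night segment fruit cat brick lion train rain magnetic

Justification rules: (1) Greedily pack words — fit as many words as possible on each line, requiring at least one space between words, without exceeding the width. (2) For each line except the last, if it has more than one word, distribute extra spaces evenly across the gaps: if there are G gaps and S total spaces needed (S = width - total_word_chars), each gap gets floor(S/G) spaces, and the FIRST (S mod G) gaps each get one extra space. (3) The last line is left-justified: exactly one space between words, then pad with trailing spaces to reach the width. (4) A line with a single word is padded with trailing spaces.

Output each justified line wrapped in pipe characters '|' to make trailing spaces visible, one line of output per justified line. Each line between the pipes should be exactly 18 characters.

Answer: |golden       night|
|segment  fruit cat|
|brick  lion  train|
|rain magnetic     |

Derivation:
Line 1: ['golden', 'night'] (min_width=12, slack=6)
Line 2: ['segment', 'fruit', 'cat'] (min_width=17, slack=1)
Line 3: ['brick', 'lion', 'train'] (min_width=16, slack=2)
Line 4: ['rain', 'magnetic'] (min_width=13, slack=5)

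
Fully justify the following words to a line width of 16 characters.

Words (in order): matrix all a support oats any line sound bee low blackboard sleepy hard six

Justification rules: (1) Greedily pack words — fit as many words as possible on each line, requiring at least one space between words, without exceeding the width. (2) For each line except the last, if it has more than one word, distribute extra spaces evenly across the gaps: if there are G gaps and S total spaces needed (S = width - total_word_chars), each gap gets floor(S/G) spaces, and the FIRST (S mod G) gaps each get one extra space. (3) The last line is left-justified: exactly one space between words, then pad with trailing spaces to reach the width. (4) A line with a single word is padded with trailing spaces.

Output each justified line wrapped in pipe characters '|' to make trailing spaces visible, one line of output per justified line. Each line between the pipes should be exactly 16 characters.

Answer: |matrix   all   a|
|support oats any|
|line  sound  bee|
|low   blackboard|
|sleepy hard six |

Derivation:
Line 1: ['matrix', 'all', 'a'] (min_width=12, slack=4)
Line 2: ['support', 'oats', 'any'] (min_width=16, slack=0)
Line 3: ['line', 'sound', 'bee'] (min_width=14, slack=2)
Line 4: ['low', 'blackboard'] (min_width=14, slack=2)
Line 5: ['sleepy', 'hard', 'six'] (min_width=15, slack=1)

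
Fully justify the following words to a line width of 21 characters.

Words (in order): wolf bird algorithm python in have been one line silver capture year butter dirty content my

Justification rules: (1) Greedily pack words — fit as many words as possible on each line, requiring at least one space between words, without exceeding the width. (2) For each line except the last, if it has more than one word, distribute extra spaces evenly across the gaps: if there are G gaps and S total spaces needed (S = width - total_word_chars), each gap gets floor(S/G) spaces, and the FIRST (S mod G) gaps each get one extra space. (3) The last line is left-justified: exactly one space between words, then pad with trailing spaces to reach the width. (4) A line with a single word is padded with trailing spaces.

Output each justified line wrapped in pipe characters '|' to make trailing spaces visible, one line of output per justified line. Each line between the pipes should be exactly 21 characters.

Line 1: ['wolf', 'bird', 'algorithm'] (min_width=19, slack=2)
Line 2: ['python', 'in', 'have', 'been'] (min_width=19, slack=2)
Line 3: ['one', 'line', 'silver'] (min_width=15, slack=6)
Line 4: ['capture', 'year', 'butter'] (min_width=19, slack=2)
Line 5: ['dirty', 'content', 'my'] (min_width=16, slack=5)

Answer: |wolf  bird  algorithm|
|python  in  have been|
|one    line    silver|
|capture  year  butter|
|dirty content my     |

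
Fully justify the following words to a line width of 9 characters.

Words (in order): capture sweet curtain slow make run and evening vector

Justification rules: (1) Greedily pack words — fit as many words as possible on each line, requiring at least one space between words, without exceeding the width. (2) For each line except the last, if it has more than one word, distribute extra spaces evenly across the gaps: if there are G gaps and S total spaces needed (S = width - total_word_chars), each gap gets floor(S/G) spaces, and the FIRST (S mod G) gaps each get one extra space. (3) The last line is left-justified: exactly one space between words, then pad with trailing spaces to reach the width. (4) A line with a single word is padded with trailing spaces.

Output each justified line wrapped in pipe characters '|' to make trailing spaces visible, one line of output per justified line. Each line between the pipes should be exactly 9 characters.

Answer: |capture  |
|sweet    |
|curtain  |
|slow make|
|run   and|
|evening  |
|vector   |

Derivation:
Line 1: ['capture'] (min_width=7, slack=2)
Line 2: ['sweet'] (min_width=5, slack=4)
Line 3: ['curtain'] (min_width=7, slack=2)
Line 4: ['slow', 'make'] (min_width=9, slack=0)
Line 5: ['run', 'and'] (min_width=7, slack=2)
Line 6: ['evening'] (min_width=7, slack=2)
Line 7: ['vector'] (min_width=6, slack=3)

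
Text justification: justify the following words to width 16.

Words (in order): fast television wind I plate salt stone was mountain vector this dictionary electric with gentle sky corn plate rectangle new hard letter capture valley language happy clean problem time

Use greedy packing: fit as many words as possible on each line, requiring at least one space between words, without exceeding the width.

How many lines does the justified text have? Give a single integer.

Line 1: ['fast', 'television'] (min_width=15, slack=1)
Line 2: ['wind', 'I', 'plate'] (min_width=12, slack=4)
Line 3: ['salt', 'stone', 'was'] (min_width=14, slack=2)
Line 4: ['mountain', 'vector'] (min_width=15, slack=1)
Line 5: ['this', 'dictionary'] (min_width=15, slack=1)
Line 6: ['electric', 'with'] (min_width=13, slack=3)
Line 7: ['gentle', 'sky', 'corn'] (min_width=15, slack=1)
Line 8: ['plate', 'rectangle'] (min_width=15, slack=1)
Line 9: ['new', 'hard', 'letter'] (min_width=15, slack=1)
Line 10: ['capture', 'valley'] (min_width=14, slack=2)
Line 11: ['language', 'happy'] (min_width=14, slack=2)
Line 12: ['clean', 'problem'] (min_width=13, slack=3)
Line 13: ['time'] (min_width=4, slack=12)
Total lines: 13

Answer: 13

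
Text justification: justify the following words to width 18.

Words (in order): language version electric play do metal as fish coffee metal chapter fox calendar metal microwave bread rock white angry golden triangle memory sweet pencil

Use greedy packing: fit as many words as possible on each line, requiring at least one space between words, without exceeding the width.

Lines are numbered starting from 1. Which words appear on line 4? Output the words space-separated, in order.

Line 1: ['language', 'version'] (min_width=16, slack=2)
Line 2: ['electric', 'play', 'do'] (min_width=16, slack=2)
Line 3: ['metal', 'as', 'fish'] (min_width=13, slack=5)
Line 4: ['coffee', 'metal'] (min_width=12, slack=6)
Line 5: ['chapter', 'fox'] (min_width=11, slack=7)
Line 6: ['calendar', 'metal'] (min_width=14, slack=4)
Line 7: ['microwave', 'bread'] (min_width=15, slack=3)
Line 8: ['rock', 'white', 'angry'] (min_width=16, slack=2)
Line 9: ['golden', 'triangle'] (min_width=15, slack=3)
Line 10: ['memory', 'sweet'] (min_width=12, slack=6)
Line 11: ['pencil'] (min_width=6, slack=12)

Answer: coffee metal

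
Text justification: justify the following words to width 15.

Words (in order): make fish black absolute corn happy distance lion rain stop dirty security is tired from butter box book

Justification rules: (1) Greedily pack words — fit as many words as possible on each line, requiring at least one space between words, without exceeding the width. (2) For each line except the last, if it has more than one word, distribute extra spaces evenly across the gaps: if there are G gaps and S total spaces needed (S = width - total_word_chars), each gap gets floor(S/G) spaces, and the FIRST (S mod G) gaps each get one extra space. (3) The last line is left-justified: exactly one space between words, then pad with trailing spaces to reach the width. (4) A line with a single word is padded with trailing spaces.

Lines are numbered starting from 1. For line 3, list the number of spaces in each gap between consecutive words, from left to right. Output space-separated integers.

Answer: 2

Derivation:
Line 1: ['make', 'fish', 'black'] (min_width=15, slack=0)
Line 2: ['absolute', 'corn'] (min_width=13, slack=2)
Line 3: ['happy', 'distance'] (min_width=14, slack=1)
Line 4: ['lion', 'rain', 'stop'] (min_width=14, slack=1)
Line 5: ['dirty', 'security'] (min_width=14, slack=1)
Line 6: ['is', 'tired', 'from'] (min_width=13, slack=2)
Line 7: ['butter', 'box', 'book'] (min_width=15, slack=0)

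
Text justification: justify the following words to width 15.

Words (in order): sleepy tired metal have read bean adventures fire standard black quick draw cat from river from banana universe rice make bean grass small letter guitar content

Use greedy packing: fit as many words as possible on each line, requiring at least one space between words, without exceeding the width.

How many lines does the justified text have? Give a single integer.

Answer: 12

Derivation:
Line 1: ['sleepy', 'tired'] (min_width=12, slack=3)
Line 2: ['metal', 'have', 'read'] (min_width=15, slack=0)
Line 3: ['bean', 'adventures'] (min_width=15, slack=0)
Line 4: ['fire', 'standard'] (min_width=13, slack=2)
Line 5: ['black', 'quick'] (min_width=11, slack=4)
Line 6: ['draw', 'cat', 'from'] (min_width=13, slack=2)
Line 7: ['river', 'from'] (min_width=10, slack=5)
Line 8: ['banana', 'universe'] (min_width=15, slack=0)
Line 9: ['rice', 'make', 'bean'] (min_width=14, slack=1)
Line 10: ['grass', 'small'] (min_width=11, slack=4)
Line 11: ['letter', 'guitar'] (min_width=13, slack=2)
Line 12: ['content'] (min_width=7, slack=8)
Total lines: 12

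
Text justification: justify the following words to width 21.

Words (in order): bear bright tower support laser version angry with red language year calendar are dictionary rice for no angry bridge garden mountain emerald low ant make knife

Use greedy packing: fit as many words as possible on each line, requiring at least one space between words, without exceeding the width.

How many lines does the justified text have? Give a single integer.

Answer: 10

Derivation:
Line 1: ['bear', 'bright', 'tower'] (min_width=17, slack=4)
Line 2: ['support', 'laser', 'version'] (min_width=21, slack=0)
Line 3: ['angry', 'with', 'red'] (min_width=14, slack=7)
Line 4: ['language', 'year'] (min_width=13, slack=8)
Line 5: ['calendar', 'are'] (min_width=12, slack=9)
Line 6: ['dictionary', 'rice', 'for'] (min_width=19, slack=2)
Line 7: ['no', 'angry', 'bridge'] (min_width=15, slack=6)
Line 8: ['garden', 'mountain'] (min_width=15, slack=6)
Line 9: ['emerald', 'low', 'ant', 'make'] (min_width=20, slack=1)
Line 10: ['knife'] (min_width=5, slack=16)
Total lines: 10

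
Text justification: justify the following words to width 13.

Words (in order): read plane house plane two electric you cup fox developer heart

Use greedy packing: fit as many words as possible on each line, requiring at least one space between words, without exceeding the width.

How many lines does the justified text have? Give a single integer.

Answer: 6

Derivation:
Line 1: ['read', 'plane'] (min_width=10, slack=3)
Line 2: ['house', 'plane'] (min_width=11, slack=2)
Line 3: ['two', 'electric'] (min_width=12, slack=1)
Line 4: ['you', 'cup', 'fox'] (min_width=11, slack=2)
Line 5: ['developer'] (min_width=9, slack=4)
Line 6: ['heart'] (min_width=5, slack=8)
Total lines: 6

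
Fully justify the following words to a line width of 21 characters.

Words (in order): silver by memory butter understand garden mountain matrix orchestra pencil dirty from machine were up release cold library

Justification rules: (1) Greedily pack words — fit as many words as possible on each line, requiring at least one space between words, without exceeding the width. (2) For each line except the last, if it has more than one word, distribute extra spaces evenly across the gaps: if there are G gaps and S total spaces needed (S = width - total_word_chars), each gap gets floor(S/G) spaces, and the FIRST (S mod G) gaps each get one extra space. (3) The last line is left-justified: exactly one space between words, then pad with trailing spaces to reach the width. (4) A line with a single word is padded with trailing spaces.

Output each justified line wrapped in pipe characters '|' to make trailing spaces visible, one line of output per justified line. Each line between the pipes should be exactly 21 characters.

Answer: |silver    by   memory|
|butter     understand|
|garden       mountain|
|matrix      orchestra|
|pencil   dirty   from|
|machine    were    up|
|release cold library |

Derivation:
Line 1: ['silver', 'by', 'memory'] (min_width=16, slack=5)
Line 2: ['butter', 'understand'] (min_width=17, slack=4)
Line 3: ['garden', 'mountain'] (min_width=15, slack=6)
Line 4: ['matrix', 'orchestra'] (min_width=16, slack=5)
Line 5: ['pencil', 'dirty', 'from'] (min_width=17, slack=4)
Line 6: ['machine', 'were', 'up'] (min_width=15, slack=6)
Line 7: ['release', 'cold', 'library'] (min_width=20, slack=1)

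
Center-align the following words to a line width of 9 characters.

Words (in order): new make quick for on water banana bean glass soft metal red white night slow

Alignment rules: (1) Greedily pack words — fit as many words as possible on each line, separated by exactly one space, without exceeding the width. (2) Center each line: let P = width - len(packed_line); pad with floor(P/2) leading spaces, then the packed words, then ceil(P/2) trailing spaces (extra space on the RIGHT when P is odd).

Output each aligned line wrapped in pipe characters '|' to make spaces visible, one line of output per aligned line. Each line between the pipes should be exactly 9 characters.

Answer: |new make |
|quick for|
|on water |
| banana  |
|  bean   |
|  glass  |
|  soft   |
|metal red|
|  white  |
|  night  |
|  slow   |

Derivation:
Line 1: ['new', 'make'] (min_width=8, slack=1)
Line 2: ['quick', 'for'] (min_width=9, slack=0)
Line 3: ['on', 'water'] (min_width=8, slack=1)
Line 4: ['banana'] (min_width=6, slack=3)
Line 5: ['bean'] (min_width=4, slack=5)
Line 6: ['glass'] (min_width=5, slack=4)
Line 7: ['soft'] (min_width=4, slack=5)
Line 8: ['metal', 'red'] (min_width=9, slack=0)
Line 9: ['white'] (min_width=5, slack=4)
Line 10: ['night'] (min_width=5, slack=4)
Line 11: ['slow'] (min_width=4, slack=5)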